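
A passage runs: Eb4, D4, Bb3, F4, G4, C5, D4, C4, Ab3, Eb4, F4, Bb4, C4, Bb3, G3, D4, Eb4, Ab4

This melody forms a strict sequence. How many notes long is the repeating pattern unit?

18 notes total. Splitting into 3 groups of 6:
Eb4 D4 Bb3 F4 G4 C5 | D4 C4 Ab3 Eb4 F4 Bb4 | C4 Bb3 G3 D4 Eb4 Ab4
Every group is a transposition down a 2nd of the one before; no shorter unit works.

6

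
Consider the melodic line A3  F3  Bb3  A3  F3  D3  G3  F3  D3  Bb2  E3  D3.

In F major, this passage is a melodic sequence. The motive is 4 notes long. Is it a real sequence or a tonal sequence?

tonal

Every note is diatonic to F major.
Cell 1 has -4 semitones from note 1 to 2, but cell 2 has -3 — the interval quality changes while the contour stays the same, which is the hallmark of a tonal sequence.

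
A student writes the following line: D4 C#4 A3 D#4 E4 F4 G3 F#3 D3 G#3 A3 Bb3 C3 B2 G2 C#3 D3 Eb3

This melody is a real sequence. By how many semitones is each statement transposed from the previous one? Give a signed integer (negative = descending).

The 6-note cells begin on D4, G3, C3 — each down a 5th from the last.
D4 to G3 spans -7 semitones.

-7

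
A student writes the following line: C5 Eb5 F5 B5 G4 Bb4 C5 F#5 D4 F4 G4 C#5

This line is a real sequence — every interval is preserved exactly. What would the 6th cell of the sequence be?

The 4-note cells begin on C5, G4, D4 — each down a 4th from the last.
Extending down a 4th: A3 → E3 → B2.
Statement 6 starts on B2 and keeps the same exact contour: B2 D3 E3 A#3.

B2 D3 E3 A#3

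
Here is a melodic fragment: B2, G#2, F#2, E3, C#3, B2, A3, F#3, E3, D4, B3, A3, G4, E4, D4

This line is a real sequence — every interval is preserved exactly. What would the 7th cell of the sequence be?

Taking 3-note groups, the heads are B2, E3, A3, D4, G4: the pattern moves up a 4th.
Carrying on: C5 → F5.
So cell 7 is F5 D5 C5.

F5 D5 C5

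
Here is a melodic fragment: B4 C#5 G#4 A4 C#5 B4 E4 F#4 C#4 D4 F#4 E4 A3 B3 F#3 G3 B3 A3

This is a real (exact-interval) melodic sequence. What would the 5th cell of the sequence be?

Taking 6-note groups, the heads are B4, E4, A3: the pattern moves down a 5th.
Continuing the starts: D3 → G2.
Statement 5 starts on G2 and keeps the same exact contour: G2 A2 E2 F2 A2 G2.

G2 A2 E2 F2 A2 G2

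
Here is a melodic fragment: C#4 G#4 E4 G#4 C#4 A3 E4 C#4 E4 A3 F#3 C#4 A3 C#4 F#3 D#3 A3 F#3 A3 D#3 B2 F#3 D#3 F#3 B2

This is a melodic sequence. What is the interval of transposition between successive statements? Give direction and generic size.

down a 3rd

The 5-note cells begin on C#4, A3, F#3, D#3, B2 — each down a 3rd from the last.
C#4 to A3 is down a 3rd.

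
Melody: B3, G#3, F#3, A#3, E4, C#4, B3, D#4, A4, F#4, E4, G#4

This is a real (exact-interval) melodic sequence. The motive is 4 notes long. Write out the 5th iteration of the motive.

G5 E5 D5 F#5

The 4-note cells begin on B3, E4, A4 — each up a 4th from the last.
Continuing the starts: D5 → G5.
So cell 5 is G5 E5 D5 F#5.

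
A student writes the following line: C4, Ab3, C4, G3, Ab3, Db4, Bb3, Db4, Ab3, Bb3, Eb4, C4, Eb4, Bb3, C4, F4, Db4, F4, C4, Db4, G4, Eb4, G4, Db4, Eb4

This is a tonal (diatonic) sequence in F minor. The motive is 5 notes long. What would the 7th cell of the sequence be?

Bb4 G4 Bb4 F4 G4

With a 5-note motive the entries are C4, Db4, Eb4, F4, G4, each up a 2nd from the previous.
Carrying on: Ab4 → Bb4.
So cell 7 is Bb4 G4 Bb4 F4 G4.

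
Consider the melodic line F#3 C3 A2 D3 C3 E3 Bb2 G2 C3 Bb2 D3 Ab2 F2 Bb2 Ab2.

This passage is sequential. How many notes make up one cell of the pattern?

15 notes total. Splitting into 3 groups of 5:
F#3 C3 A2 D3 C3 | E3 Bb2 G2 C3 Bb2 | D3 Ab2 F2 Bb2 Ab2
Each cell is the previous one down a 2nd — so the unit is 5 notes.

5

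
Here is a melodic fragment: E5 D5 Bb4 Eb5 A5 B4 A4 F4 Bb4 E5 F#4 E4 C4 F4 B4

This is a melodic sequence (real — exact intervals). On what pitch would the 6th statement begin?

D#3

Taking 5-note groups, the heads are E5, B4, F#4: the pattern moves down a 4th.
Continuing: C#4 → G#3 → D#3. Statement 6 starts on D#3.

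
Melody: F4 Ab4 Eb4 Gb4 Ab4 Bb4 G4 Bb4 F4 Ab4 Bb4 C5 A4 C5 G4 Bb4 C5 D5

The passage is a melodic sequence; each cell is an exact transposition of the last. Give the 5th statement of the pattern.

With a 6-note motive the entries are F4, G4, A4, each up a 2nd from the previous.
Continuing the starts: B4 → C#5.
So cell 5 is C#5 E5 B4 D5 E5 F#5.

C#5 E5 B4 D5 E5 F#5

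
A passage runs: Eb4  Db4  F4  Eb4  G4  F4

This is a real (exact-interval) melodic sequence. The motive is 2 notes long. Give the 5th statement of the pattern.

With a 2-note motive the entries are Eb4, F4, G4, each up a 2nd from the previous.
Extending up a 2nd: A4 → B4.
So cell 5 is B4 A4.

B4 A4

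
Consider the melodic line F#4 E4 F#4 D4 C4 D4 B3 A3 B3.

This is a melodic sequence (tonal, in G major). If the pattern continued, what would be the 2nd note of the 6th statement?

B2

Grouping in 3s, the 2nd note of each cell is E4, C4, A3.
Each moves down a 3rd. Continuing: F#3 → D3 → B2.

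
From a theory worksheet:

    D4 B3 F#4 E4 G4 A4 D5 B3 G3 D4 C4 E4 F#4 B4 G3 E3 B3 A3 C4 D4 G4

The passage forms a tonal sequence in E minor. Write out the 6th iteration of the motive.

The 7-note cells begin on D4, B3, G3 — each down a 3rd from the last.
Carrying on: E3 → C3 → A2.
Statement 6 starts on A2 and keeps the same diatonic contour: A2 F#2 C3 B2 D3 E3 A3.

A2 F#2 C3 B2 D3 E3 A3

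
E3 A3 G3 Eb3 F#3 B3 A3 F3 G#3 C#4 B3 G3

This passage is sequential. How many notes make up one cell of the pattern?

4

There are 12 notes; a 4-note unit gives 3 cells:
E3 A3 G3 Eb3 | F#3 B3 A3 F3 | G#3 C#4 B3 G3
That's a consistent up a 2nd shift per cell, and no other grouping gives one.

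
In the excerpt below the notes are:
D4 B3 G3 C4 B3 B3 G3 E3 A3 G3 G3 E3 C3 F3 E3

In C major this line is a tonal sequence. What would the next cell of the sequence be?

With a 5-note motive the entries are D4, B3, G3, each down a 3rd from the previous.
So cell 4 is E3 C3 A2 D3 C3.

E3 C3 A2 D3 C3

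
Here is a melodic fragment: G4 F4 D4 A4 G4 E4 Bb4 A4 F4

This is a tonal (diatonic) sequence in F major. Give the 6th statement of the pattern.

E5 D5 Bb4

With a 3-note motive the entries are G4, A4, Bb4, each up a 2nd from the previous.
Extending up a 2nd: C5 → D5 → E5.
Statement 6 starts on E5 and keeps the same diatonic contour: E5 D5 Bb4.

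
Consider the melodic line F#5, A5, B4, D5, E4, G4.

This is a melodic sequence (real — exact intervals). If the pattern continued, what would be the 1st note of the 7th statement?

Grouping in 2s, the 1st note of each cell is F#5, B4, E4.
Each moves down a 5th. Continuing: A3 → D3 → G2 → C2.

C2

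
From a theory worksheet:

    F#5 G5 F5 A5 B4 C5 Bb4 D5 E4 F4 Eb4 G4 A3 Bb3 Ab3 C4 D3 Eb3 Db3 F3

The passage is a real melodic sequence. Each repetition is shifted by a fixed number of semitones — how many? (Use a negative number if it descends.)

-7

With a 4-note motive the entries are F#5, B4, E4, A3, D3, each down a 5th from the previous.
Counting half-steps from F#5 to B4: -7.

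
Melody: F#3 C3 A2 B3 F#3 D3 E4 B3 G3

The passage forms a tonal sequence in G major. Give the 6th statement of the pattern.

G5 D5 B4

The 3-note cells begin on F#3, B3, E4 — each up a 4th from the last.
Carrying on: A4 → D5 → G5.
From G5 the diatonic shape gives G5 D5 B4.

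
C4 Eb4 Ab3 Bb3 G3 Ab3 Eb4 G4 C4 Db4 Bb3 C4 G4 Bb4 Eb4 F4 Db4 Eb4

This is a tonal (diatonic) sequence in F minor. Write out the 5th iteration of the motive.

Db5 F5 Bb4 C5 Ab4 Bb4

Taking 6-note groups, the heads are C4, Eb4, G4: the pattern moves up a 3rd.
Continuing the starts: Bb4 → Db5.
From Db5 the diatonic shape gives Db5 F5 Bb4 C5 Ab4 Bb4.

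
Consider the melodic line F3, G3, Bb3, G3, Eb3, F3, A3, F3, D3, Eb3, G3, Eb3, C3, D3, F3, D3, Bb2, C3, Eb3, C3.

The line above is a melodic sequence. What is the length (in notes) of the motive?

4

Try groups of 4 (5 cells in 20 notes):
F3 G3 Bb3 G3 | Eb3 F3 A3 F3 | D3 Eb3 G3 Eb3 | C3 D3 F3 D3 | Bb2 C3 Eb3 C3
Every group is a transposition down a 2nd of the one before; no shorter unit works.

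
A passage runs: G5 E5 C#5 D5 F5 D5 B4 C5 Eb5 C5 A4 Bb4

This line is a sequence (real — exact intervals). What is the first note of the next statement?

Db5

The 4-note cells begin on G5, F5, Eb5 — each down a 2nd from the last.
The next head, down a 2nd from Eb5, is Db5.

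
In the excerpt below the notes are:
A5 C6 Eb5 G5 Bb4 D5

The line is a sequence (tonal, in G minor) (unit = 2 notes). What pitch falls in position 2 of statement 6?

Bb3

The unit is 2 notes. Position-2 pitches of the 3 shown cells: C6, G5, D5.
Extending down a 4th: A4 → Eb4 → Bb3.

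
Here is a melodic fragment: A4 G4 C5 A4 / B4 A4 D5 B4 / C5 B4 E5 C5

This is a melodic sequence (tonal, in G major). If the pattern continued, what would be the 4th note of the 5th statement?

With 4-note cells, note 4 of each statement runs A4, B4, C5.
Each moves up a 2nd. Continuing: D5 → E5.

E5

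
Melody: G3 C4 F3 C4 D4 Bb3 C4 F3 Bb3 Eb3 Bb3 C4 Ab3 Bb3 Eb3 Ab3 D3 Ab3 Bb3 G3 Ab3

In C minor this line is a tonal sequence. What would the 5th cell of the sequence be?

C3 F3 Bb2 F3 G3 Eb3 F3

Unit = 7 notes; the statements start on G3, F3, Eb3, moving down a 2nd each time.
Continuing the starts: D3 → C3.
From C3 the diatonic shape gives C3 F3 Bb2 F3 G3 Eb3 F3.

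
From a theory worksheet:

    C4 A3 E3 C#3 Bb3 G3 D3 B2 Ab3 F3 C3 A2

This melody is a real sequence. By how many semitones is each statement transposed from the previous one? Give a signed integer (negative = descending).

Taking 4-note groups, the heads are C4, Bb3, Ab3: the pattern moves down a 2nd.
C4 to Bb3 spans -2 semitones.

-2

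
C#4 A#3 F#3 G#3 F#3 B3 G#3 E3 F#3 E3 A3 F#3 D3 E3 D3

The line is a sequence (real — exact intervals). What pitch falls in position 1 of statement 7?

The unit is 5 notes. Position-1 pitches of the 3 shown cells: C#4, B3, A3.
Each moves down a 2nd. Continuing: G3 → F3 → Eb3 → Db3.

Db3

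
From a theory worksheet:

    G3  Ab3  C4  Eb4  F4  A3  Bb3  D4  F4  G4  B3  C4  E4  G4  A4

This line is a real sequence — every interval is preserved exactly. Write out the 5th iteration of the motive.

D#4 E4 G#4 B4 C#5

Taking 5-note groups, the heads are G3, A3, B3: the pattern moves up a 2nd.
Extending up a 2nd: C#4 → D#4.
From D#4 the exact shape gives D#4 E4 G#4 B4 C#5.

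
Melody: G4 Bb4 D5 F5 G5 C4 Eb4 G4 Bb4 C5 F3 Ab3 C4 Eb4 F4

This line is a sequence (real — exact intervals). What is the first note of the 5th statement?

Taking 5-note groups, the heads are G4, C4, F3: the pattern moves down a 5th.
Extending the heads down a 5th: Bb2 → Eb2.

Eb2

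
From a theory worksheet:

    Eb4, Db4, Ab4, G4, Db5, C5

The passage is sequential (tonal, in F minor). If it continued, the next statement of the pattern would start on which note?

G5

Taking 2-note groups, the heads are Eb4, Ab4, Db5: the pattern moves up a 4th.
One more step up a 4th gives G5.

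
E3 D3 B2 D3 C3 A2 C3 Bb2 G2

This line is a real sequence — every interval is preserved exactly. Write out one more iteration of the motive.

Bb2 Ab2 F2

With a 3-note motive the entries are E3, D3, C3, each down a 2nd from the previous.
From Bb2 the exact shape gives Bb2 Ab2 F2.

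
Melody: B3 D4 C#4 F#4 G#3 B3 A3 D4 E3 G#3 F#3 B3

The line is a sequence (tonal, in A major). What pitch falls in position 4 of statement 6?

C#3

With 4-note cells, note 4 of each statement runs F#4, D4, B3.
Extending down a 3rd: G#3 → E3 → C#3.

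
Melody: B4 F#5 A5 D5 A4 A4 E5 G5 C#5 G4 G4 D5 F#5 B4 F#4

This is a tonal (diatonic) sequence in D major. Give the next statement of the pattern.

With a 5-note motive the entries are B4, A4, G4, each down a 2nd from the previous.
So cell 4 is F#4 C#5 E5 A4 E4.

F#4 C#5 E5 A4 E4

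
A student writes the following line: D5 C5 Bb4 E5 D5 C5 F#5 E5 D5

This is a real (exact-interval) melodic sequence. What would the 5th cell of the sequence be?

With a 3-note motive the entries are D5, E5, F#5, each up a 2nd from the previous.
Continuing the starts: G#5 → A#5.
Statement 5 starts on A#5 and keeps the same exact contour: A#5 G#5 F#5.

A#5 G#5 F#5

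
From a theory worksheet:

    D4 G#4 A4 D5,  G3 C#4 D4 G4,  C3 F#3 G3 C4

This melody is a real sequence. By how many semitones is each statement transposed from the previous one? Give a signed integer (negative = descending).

Taking 4-note groups, the heads are D4, G3, C3: the pattern moves down a 5th.
D4 to G3 spans -7 semitones.

-7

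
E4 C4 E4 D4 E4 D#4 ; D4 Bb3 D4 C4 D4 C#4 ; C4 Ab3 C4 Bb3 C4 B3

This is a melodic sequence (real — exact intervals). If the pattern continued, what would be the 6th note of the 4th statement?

A3

The unit is 6 notes. Position-6 pitches of the 3 shown cells: D#4, C#4, B3.
One more down a 2nd gives A3.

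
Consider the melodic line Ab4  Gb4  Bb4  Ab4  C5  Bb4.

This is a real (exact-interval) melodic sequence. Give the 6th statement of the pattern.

With a 2-note motive the entries are Ab4, Bb4, C5, each up a 2nd from the previous.
Carrying on: D5 → E5 → F#5.
From F#5 the exact shape gives F#5 E5.

F#5 E5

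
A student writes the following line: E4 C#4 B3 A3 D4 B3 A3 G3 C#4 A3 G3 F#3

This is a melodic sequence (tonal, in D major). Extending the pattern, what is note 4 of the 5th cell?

D3

The unit is 4 notes. Position-4 pitches of the 3 shown cells: A3, G3, F#3.
Each moves down a 2nd. Continuing: E3 → D3.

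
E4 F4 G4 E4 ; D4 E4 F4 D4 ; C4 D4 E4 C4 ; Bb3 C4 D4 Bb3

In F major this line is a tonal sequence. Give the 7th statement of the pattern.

With a 4-note motive the entries are E4, D4, C4, Bb3, each down a 2nd from the previous.
Carrying on: A3 → G3 → F3.
Statement 7 starts on F3 and keeps the same diatonic contour: F3 G3 A3 F3.

F3 G3 A3 F3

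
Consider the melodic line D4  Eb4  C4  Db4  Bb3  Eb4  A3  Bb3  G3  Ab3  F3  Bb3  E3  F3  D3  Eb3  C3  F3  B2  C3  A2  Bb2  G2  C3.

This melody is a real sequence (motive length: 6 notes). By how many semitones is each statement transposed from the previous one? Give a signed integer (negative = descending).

-5

Taking 6-note groups, the heads are D4, A3, E3, B2: the pattern moves down a 4th.
Counting half-steps from D4 to A3: -5.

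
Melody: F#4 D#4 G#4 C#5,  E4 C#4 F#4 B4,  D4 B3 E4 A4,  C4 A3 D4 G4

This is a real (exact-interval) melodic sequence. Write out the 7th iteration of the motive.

The 4-note cells begin on F#4, E4, D4, C4 — each down a 2nd from the last.
Continuing the starts: Bb3 → Ab3 → Gb3.
From Gb3 the exact shape gives Gb3 Eb3 Ab3 Db4.

Gb3 Eb3 Ab3 Db4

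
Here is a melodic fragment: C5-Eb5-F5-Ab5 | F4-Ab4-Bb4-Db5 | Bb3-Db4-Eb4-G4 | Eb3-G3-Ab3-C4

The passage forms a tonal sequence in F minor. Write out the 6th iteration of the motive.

Db2 F2 G2 Bb2

The 4-note cells begin on C5, F4, Bb3, Eb3 — each down a 5th from the last.
Carrying on: Ab2 → Db2.
Statement 6 starts on Db2 and keeps the same diatonic contour: Db2 F2 G2 Bb2.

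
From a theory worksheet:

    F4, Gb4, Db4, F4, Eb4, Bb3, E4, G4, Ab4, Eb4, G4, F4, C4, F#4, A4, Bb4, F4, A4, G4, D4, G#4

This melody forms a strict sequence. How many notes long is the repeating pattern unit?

21 notes total. Splitting into 3 groups of 7:
F4 Gb4 Db4 F4 Eb4 Bb3 E4 | G4 Ab4 Eb4 G4 F4 C4 F#4 | A4 Bb4 F4 A4 G4 D4 G#4
Every group is a transposition up a 2nd of the one before; no shorter unit works.

7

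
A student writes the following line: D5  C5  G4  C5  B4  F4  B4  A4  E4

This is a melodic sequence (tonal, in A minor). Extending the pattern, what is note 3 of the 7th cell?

The unit is 3 notes. Position-3 pitches of the 3 shown cells: G4, F4, E4.
Extending down a 2nd: D4 → C4 → B3 → A3.

A3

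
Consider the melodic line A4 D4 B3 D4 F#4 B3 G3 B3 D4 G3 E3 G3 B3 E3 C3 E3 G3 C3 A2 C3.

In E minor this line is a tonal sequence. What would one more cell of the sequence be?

The 4-note cells begin on A4, F#4, D4, B3, G3 — each down a 3rd from the last.
Statement 6 starts on E3 and keeps the same diatonic contour: E3 A2 F#2 A2.

E3 A2 F#2 A2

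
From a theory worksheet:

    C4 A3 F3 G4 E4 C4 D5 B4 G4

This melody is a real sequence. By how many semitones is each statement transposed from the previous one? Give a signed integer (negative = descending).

Taking 3-note groups, the heads are C4, G4, D5: the pattern moves up a 5th.
C4 to G4 spans +7 semitones.

7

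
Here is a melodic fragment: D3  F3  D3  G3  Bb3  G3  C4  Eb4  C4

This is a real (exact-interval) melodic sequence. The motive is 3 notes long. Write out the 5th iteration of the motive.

Taking 3-note groups, the heads are D3, G3, C4: the pattern moves up a 4th.
Continuing the starts: F4 → Bb4.
So cell 5 is Bb4 Db5 Bb4.

Bb4 Db5 Bb4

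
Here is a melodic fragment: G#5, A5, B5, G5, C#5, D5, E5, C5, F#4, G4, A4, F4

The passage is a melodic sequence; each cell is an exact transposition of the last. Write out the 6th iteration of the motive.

A2 Bb2 C3 Ab2

With a 4-note motive the entries are G#5, C#5, F#4, each down a 5th from the previous.
Continuing the starts: B3 → E3 → A2.
From A2 the exact shape gives A2 Bb2 C3 Ab2.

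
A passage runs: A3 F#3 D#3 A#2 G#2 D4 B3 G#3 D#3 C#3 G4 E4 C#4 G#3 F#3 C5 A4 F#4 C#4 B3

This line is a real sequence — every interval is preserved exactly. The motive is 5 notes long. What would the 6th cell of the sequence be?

Unit = 5 notes; the statements start on A3, D4, G4, C5, moving up a 4th each time.
Carrying on: F5 → Bb5.
From Bb5 the exact shape gives Bb5 G5 E5 B4 A4.

Bb5 G5 E5 B4 A4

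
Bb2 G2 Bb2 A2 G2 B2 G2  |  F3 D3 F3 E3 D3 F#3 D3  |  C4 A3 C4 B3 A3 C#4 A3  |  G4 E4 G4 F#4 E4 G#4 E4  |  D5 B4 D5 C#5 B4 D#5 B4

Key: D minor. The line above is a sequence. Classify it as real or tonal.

real

Each cell has the same semitone pattern (-3, 3, -1, -2, 4, -4) — intervals are preserved exactly.
And B2 lies outside D minor, so the sequence is real rather than tonal.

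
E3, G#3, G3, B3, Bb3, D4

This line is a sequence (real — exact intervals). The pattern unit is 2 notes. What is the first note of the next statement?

Db4

Unit = 2 notes; the statements start on E3, G3, Bb3, moving up a 3rd each time.
One more step up a 3rd gives Db4.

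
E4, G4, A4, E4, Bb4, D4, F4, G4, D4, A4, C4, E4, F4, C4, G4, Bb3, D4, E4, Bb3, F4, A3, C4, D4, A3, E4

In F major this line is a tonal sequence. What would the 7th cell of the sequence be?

F3 A3 Bb3 F3 C4

The 5-note cells begin on E4, D4, C4, Bb3, A3 — each down a 2nd from the last.
Continuing the starts: G3 → F3.
So cell 7 is F3 A3 Bb3 F3 C4.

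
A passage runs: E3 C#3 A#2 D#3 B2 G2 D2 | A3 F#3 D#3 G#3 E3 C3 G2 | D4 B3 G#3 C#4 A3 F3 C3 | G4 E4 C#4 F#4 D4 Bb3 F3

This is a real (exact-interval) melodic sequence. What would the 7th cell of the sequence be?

Bb5 G5 E5 A5 F5 Db5 Ab4

Taking 7-note groups, the heads are E3, A3, D4, G4: the pattern moves up a 4th.
Continuing the starts: C5 → F5 → Bb5.
So cell 7 is Bb5 G5 E5 A5 F5 Db5 Ab4.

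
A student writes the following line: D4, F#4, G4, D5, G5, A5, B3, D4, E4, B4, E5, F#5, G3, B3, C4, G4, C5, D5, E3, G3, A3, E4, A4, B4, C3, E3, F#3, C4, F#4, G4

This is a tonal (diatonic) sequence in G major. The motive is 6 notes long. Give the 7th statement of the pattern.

Unit = 6 notes; the statements start on D4, B3, G3, E3, C3, moving down a 3rd each time.
Carrying on: A2 → F#2.
From F#2 the diatonic shape gives F#2 A2 B2 F#3 B3 C4.

F#2 A2 B2 F#3 B3 C4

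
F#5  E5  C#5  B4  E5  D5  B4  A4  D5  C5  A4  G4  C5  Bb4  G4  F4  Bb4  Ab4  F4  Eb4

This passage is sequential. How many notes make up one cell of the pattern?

4

20 notes total. Splitting into 5 groups of 4:
F#5 E5 C#5 B4 | E5 D5 B4 A4 | D5 C5 A4 G4 | C5 Bb4 G4 F4 | Bb4 Ab4 F4 Eb4
Every group is a transposition down a 2nd of the one before; no shorter unit works.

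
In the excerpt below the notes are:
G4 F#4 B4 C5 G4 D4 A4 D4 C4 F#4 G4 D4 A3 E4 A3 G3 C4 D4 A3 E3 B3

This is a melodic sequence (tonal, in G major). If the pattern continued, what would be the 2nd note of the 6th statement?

E2

Grouping in 7s, the 2nd note of each cell is F#4, C4, G3.
Carrying that down a 4th forward: D3 → A2 → E2.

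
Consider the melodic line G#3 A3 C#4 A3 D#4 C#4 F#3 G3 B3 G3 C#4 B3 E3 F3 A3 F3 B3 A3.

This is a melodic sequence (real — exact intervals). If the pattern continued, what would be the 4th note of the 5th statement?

Grouping in 6s, the 4th note of each cell is A3, G3, F3.
Extending down a 2nd: Eb3 → Db3.

Db3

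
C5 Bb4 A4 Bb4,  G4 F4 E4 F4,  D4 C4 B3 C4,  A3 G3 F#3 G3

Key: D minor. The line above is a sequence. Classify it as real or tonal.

Each cell has the same semitone pattern (-2, -1, 1) — intervals are preserved exactly.
And B3 lies outside D minor, so the sequence is real rather than tonal.

real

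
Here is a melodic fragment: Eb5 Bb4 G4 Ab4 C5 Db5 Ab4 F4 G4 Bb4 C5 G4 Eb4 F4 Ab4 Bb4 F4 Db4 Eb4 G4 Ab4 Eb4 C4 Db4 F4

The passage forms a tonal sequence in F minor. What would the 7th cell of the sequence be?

F4 C4 Ab3 Bb3 Db4

Taking 5-note groups, the heads are Eb5, Db5, C5, Bb4, Ab4: the pattern moves down a 2nd.
Continuing the starts: G4 → F4.
So cell 7 is F4 C4 Ab3 Bb3 Db4.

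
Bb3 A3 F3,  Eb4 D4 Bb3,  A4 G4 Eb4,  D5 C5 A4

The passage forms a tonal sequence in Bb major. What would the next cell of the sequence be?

With a 3-note motive the entries are Bb3, Eb4, A4, D5, each up a 4th from the previous.
So cell 5 is G5 F5 D5.

G5 F5 D5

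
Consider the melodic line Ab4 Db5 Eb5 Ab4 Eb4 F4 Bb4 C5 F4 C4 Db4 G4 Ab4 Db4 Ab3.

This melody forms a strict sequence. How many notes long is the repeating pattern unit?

There are 15 notes; a 5-note unit gives 3 cells:
Ab4 Db5 Eb5 Ab4 Eb4 | F4 Bb4 C5 F4 C4 | Db4 G4 Ab4 Db4 Ab3
Each cell is the previous one down a 3rd — so the unit is 5 notes.

5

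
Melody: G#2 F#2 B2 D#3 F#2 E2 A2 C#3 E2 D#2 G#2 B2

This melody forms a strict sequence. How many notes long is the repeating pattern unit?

4

There are 12 notes; a 4-note unit gives 3 cells:
G#2 F#2 B2 D#3 | F#2 E2 A2 C#3 | E2 D#2 G#2 B2
That's a consistent down a 2nd shift per cell, and no other grouping gives one.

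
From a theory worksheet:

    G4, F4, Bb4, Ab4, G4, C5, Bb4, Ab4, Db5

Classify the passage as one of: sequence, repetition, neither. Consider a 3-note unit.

sequence

Each 3-note cell is the previous one transposed up a 2nd.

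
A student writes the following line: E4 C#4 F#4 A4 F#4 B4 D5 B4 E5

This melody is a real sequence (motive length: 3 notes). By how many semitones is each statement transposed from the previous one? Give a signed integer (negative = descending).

The 3-note cells begin on E4, A4, D5 — each up a 4th from the last.
E4 to A4 spans +5 semitones.

5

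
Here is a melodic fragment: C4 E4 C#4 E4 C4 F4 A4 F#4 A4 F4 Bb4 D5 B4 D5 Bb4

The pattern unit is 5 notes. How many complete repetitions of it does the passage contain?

3

15 notes in groups of 5 gives 15/5 = 3 statements.
Starts: C4, F4, Bb4 — each up a 4th.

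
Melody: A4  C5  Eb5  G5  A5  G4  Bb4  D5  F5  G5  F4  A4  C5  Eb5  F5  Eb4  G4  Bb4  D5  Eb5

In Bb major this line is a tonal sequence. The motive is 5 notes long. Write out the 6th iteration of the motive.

C4 Eb4 G4 Bb4 C5

The 5-note cells begin on A4, G4, F4, Eb4 — each down a 2nd from the last.
Continuing the starts: D4 → C4.
So cell 6 is C4 Eb4 G4 Bb4 C5.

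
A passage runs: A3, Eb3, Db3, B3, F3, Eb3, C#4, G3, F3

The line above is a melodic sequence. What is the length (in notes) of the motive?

3

9 notes total. Splitting into 3 groups of 3:
A3 Eb3 Db3 | B3 F3 Eb3 | C#4 G3 F3
That's a consistent up a 2nd shift per cell, and no other grouping gives one.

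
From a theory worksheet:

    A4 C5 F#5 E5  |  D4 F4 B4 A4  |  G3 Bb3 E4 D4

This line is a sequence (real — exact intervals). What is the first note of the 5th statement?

F2

With a 4-note motive the entries are A4, D4, G3, each down a 5th from the previous.
Extending the heads down a 5th: C3 → F2.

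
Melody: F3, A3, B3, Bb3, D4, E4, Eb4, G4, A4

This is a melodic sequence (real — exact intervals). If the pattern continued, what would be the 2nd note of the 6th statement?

Bb5

The unit is 3 notes. Position-2 pitches of the 3 shown cells: A3, D4, G4.
Carrying that up a 4th forward: C5 → F5 → Bb5.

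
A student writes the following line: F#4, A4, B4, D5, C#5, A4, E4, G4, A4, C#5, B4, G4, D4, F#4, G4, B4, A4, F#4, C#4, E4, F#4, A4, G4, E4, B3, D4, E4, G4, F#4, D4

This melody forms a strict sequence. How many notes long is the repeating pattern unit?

There are 30 notes; a 6-note unit gives 5 cells:
F#4 A4 B4 D5 C#5 A4 | E4 G4 A4 C#5 B4 G4 | D4 F#4 G4 B4 A4 F#4 | C#4 E4 F#4 A4 G4 E4 | B3 D4 E4 G4 F#4 D4
Every group is a transposition down a 2nd of the one before; no shorter unit works.

6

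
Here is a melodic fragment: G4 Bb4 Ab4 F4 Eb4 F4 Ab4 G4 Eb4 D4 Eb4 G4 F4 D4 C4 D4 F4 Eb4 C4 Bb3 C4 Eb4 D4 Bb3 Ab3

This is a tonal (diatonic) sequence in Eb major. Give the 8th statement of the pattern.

The 5-note cells begin on G4, F4, Eb4, D4, C4 — each down a 2nd from the last.
Carrying on: Bb3 → Ab3 → G3.
So cell 8 is G3 Bb3 Ab3 F3 Eb3.

G3 Bb3 Ab3 F3 Eb3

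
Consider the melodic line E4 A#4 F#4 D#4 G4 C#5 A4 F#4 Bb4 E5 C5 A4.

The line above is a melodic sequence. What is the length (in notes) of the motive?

4

12 notes total. Splitting into 3 groups of 4:
E4 A#4 F#4 D#4 | G4 C#5 A4 F#4 | Bb4 E5 C5 A4
Every group is a transposition up a 3rd of the one before; no shorter unit works.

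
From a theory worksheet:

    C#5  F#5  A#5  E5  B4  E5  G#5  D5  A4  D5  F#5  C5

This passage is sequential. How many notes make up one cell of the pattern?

Try groups of 4 (3 cells in 12 notes):
C#5 F#5 A#5 E5 | B4 E5 G#5 D5 | A4 D5 F#5 C5
Each cell is the previous one down a 2nd — so the unit is 4 notes.

4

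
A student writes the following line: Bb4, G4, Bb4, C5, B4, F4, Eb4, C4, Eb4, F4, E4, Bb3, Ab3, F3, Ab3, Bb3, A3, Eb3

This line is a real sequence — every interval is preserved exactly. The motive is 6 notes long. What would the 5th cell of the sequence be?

Gb2 Eb2 Gb2 Ab2 G2 Db2

Unit = 6 notes; the statements start on Bb4, Eb4, Ab3, moving down a 5th each time.
Continuing the starts: Db3 → Gb2.
From Gb2 the exact shape gives Gb2 Eb2 Gb2 Ab2 G2 Db2.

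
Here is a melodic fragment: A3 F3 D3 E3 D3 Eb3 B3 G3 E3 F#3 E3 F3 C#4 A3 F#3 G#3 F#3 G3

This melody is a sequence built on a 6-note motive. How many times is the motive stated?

3

18 notes in groups of 6 gives 18/6 = 3 statements.
Starts: A3, B3, C#4 — each up a 2nd.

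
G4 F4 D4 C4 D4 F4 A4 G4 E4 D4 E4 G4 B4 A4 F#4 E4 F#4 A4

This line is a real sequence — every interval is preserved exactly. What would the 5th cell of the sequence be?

With a 6-note motive the entries are G4, A4, B4, each up a 2nd from the previous.
Extending up a 2nd: C#5 → D#5.
So cell 5 is D#5 C#5 A#4 G#4 A#4 C#5.

D#5 C#5 A#4 G#4 A#4 C#5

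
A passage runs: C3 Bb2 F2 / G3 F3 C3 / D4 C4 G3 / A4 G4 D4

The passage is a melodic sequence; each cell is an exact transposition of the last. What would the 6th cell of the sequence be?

B5 A5 E5

The 3-note cells begin on C3, G3, D4, A4 — each up a 5th from the last.
Continuing the starts: E5 → B5.
So cell 6 is B5 A5 E5.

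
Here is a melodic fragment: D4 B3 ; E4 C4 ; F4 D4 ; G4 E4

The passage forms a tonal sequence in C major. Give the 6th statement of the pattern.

B4 G4

Unit = 2 notes; the statements start on D4, E4, F4, G4, moving up a 2nd each time.
Extending up a 2nd: A4 → B4.
Statement 6 starts on B4 and keeps the same diatonic contour: B4 G4.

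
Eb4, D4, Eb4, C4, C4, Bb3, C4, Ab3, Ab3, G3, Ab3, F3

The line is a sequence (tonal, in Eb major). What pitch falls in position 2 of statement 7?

F2

Grouping in 4s, the 2nd note of each cell is D4, Bb3, G3.
Extending down a 3rd: Eb3 → C3 → Ab2 → F2.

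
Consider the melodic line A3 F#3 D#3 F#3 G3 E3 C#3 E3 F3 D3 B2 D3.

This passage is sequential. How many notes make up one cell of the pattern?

Try groups of 4 (3 cells in 12 notes):
A3 F#3 D#3 F#3 | G3 E3 C#3 E3 | F3 D3 B2 D3
That's a consistent down a 2nd shift per cell, and no other grouping gives one.

4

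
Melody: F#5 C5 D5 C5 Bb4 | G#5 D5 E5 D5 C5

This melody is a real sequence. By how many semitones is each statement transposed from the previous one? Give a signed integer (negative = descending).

Unit = 5 notes; the statements start on F#5, G#5, moving up a 2nd each time.
F#5 to G#5 spans +2 semitones.

2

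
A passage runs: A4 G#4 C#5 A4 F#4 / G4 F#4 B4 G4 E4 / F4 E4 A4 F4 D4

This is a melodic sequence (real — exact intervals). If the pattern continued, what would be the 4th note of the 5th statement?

Db4

The unit is 5 notes. Position-4 pitches of the 3 shown cells: A4, G4, F4.
Carrying that down a 2nd forward: Eb4 → Db4.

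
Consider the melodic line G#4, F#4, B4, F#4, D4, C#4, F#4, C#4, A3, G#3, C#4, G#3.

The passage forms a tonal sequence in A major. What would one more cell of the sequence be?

E3 D3 G#3 D3

Unit = 4 notes; the statements start on G#4, D4, A3, moving down a 4th each time.
So cell 4 is E3 D3 G#3 D3.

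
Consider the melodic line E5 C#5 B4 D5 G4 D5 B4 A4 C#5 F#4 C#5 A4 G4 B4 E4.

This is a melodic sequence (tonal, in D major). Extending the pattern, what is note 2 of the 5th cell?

F#4

The unit is 5 notes. Position-2 pitches of the 3 shown cells: C#5, B4, A4.
Each moves down a 2nd. Continuing: G4 → F#4.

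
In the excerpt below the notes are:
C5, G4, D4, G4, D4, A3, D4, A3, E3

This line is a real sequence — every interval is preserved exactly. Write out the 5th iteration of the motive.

E3 B2 F#2

The 3-note cells begin on C5, G4, D4 — each down a 4th from the last.
Extending down a 4th: A3 → E3.
So cell 5 is E3 B2 F#2.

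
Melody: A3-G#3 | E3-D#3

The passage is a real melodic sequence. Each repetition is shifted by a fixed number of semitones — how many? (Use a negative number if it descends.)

Taking 2-note groups, the heads are A3, E3: the pattern moves down a 4th.
A3 to E3 spans -5 semitones.

-5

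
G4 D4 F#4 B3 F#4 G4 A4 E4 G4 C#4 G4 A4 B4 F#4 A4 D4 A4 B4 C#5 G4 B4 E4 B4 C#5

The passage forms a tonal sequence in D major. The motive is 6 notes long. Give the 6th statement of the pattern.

Unit = 6 notes; the statements start on G4, A4, B4, C#5, moving up a 2nd each time.
Carrying on: D5 → E5.
From E5 the diatonic shape gives E5 B4 D5 G4 D5 E5.

E5 B4 D5 G4 D5 E5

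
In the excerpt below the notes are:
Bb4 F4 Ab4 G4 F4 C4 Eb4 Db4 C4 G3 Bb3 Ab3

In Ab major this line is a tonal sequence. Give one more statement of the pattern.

Unit = 4 notes; the statements start on Bb4, F4, C4, moving down a 4th each time.
From G3 the diatonic shape gives G3 Db3 F3 Eb3.

G3 Db3 F3 Eb3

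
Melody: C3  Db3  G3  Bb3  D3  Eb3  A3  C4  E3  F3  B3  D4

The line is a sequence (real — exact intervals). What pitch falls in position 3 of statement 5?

Grouping in 4s, the 3rd note of each cell is G3, A3, B3.
Carrying that up a 2nd forward: C#4 → D#4.

D#4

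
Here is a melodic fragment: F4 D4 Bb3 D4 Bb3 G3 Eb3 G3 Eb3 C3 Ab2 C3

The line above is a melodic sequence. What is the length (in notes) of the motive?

Try groups of 4 (3 cells in 12 notes):
F4 D4 Bb3 D4 | Bb3 G3 Eb3 G3 | Eb3 C3 Ab2 C3
Each cell is the previous one down a 5th — so the unit is 4 notes.

4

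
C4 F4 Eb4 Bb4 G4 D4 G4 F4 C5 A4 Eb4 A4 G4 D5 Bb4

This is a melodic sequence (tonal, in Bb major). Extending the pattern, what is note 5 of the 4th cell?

The unit is 5 notes. Position-5 pitches of the 3 shown cells: G4, A4, Bb4.
One more up a 2nd gives C5.

C5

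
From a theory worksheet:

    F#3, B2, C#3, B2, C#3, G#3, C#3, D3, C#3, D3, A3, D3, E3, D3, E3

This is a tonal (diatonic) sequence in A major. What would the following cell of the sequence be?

Taking 5-note groups, the heads are F#3, G#3, A3: the pattern moves up a 2nd.
Statement 4 starts on B3 and keeps the same diatonic contour: B3 E3 F#3 E3 F#3.

B3 E3 F#3 E3 F#3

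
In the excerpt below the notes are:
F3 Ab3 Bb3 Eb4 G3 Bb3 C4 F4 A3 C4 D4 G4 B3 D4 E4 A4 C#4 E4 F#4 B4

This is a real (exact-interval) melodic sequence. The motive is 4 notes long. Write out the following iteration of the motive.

With a 4-note motive the entries are F3, G3, A3, B3, C#4, each up a 2nd from the previous.
So cell 6 is D#4 F#4 G#4 C#5.

D#4 F#4 G#4 C#5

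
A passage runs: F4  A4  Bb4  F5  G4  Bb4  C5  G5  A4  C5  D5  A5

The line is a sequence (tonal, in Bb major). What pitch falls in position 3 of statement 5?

F5

The unit is 4 notes. Position-3 pitches of the 3 shown cells: Bb4, C5, D5.
Carrying that up a 2nd forward: Eb5 → F5.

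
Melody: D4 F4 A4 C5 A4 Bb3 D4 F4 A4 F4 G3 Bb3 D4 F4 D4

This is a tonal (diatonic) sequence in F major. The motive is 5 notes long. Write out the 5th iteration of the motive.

The 5-note cells begin on D4, Bb3, G3 — each down a 3rd from the last.
Continuing the starts: E3 → C3.
Statement 5 starts on C3 and keeps the same diatonic contour: C3 E3 G3 Bb3 G3.

C3 E3 G3 Bb3 G3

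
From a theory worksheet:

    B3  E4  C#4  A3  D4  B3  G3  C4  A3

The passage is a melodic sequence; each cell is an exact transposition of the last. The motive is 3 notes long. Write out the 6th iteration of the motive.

Db3 Gb3 Eb3

Taking 3-note groups, the heads are B3, A3, G3: the pattern moves down a 2nd.
Carrying on: F3 → Eb3 → Db3.
So cell 6 is Db3 Gb3 Eb3.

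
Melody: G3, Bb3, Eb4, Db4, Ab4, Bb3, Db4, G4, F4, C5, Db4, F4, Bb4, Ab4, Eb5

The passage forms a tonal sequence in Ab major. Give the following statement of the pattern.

F4 Ab4 Db5 C5 G5

The 5-note cells begin on G3, Bb3, Db4 — each up a 3rd from the last.
So cell 4 is F4 Ab4 Db5 C5 G5.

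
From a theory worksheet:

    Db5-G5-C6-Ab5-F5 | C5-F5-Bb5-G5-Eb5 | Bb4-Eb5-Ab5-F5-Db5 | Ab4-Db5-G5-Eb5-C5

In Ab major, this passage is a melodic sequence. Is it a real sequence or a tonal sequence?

tonal

Every note is diatonic to Ab major.
Cell 1 has +6 semitones from note 1 to 2, but cell 2 has +5 — the interval quality changes while the contour stays the same, which is the hallmark of a tonal sequence.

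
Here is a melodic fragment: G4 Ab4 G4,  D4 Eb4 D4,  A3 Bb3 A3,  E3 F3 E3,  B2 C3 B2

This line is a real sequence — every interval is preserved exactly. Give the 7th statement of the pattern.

C#2 D2 C#2

Unit = 3 notes; the statements start on G4, D4, A3, E3, B2, moving down a 4th each time.
Continuing the starts: F#2 → C#2.
From C#2 the exact shape gives C#2 D2 C#2.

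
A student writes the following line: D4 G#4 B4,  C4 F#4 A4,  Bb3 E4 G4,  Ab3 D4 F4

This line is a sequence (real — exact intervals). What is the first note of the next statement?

The 3-note cells begin on D4, C4, Bb3, Ab3 — each down a 2nd from the last.
The next head, down a 2nd from Ab3, is Gb3.

Gb3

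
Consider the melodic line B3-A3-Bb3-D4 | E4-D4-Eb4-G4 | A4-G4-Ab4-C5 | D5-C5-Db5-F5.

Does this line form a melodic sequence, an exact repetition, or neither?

Each 4-note cell is the previous one transposed up a 4th.

sequence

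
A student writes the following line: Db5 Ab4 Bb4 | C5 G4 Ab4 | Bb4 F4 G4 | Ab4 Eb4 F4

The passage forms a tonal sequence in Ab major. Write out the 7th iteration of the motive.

Eb4 Bb3 C4

The 3-note cells begin on Db5, C5, Bb4, Ab4 — each down a 2nd from the last.
Continuing the starts: G4 → F4 → Eb4.
Statement 7 starts on Eb4 and keeps the same diatonic contour: Eb4 Bb3 C4.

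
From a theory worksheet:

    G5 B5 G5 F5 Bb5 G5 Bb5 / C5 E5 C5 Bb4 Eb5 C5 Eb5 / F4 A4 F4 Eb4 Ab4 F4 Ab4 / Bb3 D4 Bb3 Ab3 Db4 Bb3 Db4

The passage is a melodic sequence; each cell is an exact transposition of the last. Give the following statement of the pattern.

With a 7-note motive the entries are G5, C5, F4, Bb3, each down a 5th from the previous.
Statement 5 starts on Eb3 and keeps the same exact contour: Eb3 G3 Eb3 Db3 Gb3 Eb3 Gb3.

Eb3 G3 Eb3 Db3 Gb3 Eb3 Gb3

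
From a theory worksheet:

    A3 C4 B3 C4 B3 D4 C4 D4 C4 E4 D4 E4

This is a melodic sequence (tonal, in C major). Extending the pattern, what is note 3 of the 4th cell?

E4

The unit is 4 notes. Position-3 pitches of the 3 shown cells: B3, C4, D4.
Each moves up a 2nd; the next is E4.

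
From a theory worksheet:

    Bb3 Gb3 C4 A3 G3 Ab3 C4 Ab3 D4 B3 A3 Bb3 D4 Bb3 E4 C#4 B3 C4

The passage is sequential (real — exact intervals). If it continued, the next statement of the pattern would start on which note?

With a 6-note motive the entries are Bb3, C4, D4, each up a 2nd from the previous.
The next head, up a 2nd from D4, is E4.

E4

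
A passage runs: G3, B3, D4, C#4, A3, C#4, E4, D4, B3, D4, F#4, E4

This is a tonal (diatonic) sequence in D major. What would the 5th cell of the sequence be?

D4 F#4 A4 G4

Taking 4-note groups, the heads are G3, A3, B3: the pattern moves up a 2nd.
Continuing the starts: C#4 → D4.
Statement 5 starts on D4 and keeps the same diatonic contour: D4 F#4 A4 G4.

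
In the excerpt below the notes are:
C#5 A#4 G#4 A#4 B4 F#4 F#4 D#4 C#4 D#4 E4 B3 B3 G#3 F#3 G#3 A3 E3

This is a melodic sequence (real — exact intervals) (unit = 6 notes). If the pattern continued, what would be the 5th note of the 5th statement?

Grouping in 6s, the 5th note of each cell is B4, E4, A3.
Each moves down a 5th. Continuing: D3 → G2.

G2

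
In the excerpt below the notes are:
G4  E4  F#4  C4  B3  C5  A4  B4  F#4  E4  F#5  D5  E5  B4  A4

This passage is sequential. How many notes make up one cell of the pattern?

There are 15 notes; a 5-note unit gives 3 cells:
G4 E4 F#4 C4 B3 | C5 A4 B4 F#4 E4 | F#5 D5 E5 B4 A4
Each cell is the previous one up a 4th — so the unit is 5 notes.

5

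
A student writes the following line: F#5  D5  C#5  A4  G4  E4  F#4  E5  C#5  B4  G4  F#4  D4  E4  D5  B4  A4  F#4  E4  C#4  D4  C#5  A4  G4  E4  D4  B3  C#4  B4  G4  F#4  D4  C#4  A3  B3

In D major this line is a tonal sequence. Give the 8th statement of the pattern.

F#4 D4 C#4 A3 G3 E3 F#3

The 7-note cells begin on F#5, E5, D5, C#5, B4 — each down a 2nd from the last.
Extending down a 2nd: A4 → G4 → F#4.
Statement 8 starts on F#4 and keeps the same diatonic contour: F#4 D4 C#4 A3 G3 E3 F#3.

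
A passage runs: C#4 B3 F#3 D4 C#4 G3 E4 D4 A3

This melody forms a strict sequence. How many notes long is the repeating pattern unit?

Try groups of 3 (3 cells in 9 notes):
C#4 B3 F#3 | D4 C#4 G3 | E4 D4 A3
Each cell is the previous one up a 2nd — so the unit is 3 notes.

3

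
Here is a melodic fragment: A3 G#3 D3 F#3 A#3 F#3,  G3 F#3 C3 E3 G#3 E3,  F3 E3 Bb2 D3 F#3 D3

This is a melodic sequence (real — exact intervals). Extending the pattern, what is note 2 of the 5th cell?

C3

Grouping in 6s, the 2nd note of each cell is G#3, F#3, E3.
Extending down a 2nd: D3 → C3.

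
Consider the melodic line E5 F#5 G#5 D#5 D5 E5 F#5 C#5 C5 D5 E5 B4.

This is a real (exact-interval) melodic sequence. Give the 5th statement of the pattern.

Taking 4-note groups, the heads are E5, D5, C5: the pattern moves down a 2nd.
Continuing the starts: Bb4 → Ab4.
From Ab4 the exact shape gives Ab4 Bb4 C5 G4.

Ab4 Bb4 C5 G4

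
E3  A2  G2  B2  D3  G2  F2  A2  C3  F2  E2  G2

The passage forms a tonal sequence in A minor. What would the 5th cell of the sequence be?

A2 D2 C2 E2

Taking 4-note groups, the heads are E3, D3, C3: the pattern moves down a 2nd.
Carrying on: B2 → A2.
From A2 the diatonic shape gives A2 D2 C2 E2.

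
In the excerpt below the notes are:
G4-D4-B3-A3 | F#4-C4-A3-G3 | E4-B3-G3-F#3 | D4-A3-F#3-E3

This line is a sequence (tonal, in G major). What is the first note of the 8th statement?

G3

With a 4-note motive the entries are G4, F#4, E4, D4, each down a 2nd from the previous.
Extending the heads down a 2nd: C4 → B3 → A3 → G3.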